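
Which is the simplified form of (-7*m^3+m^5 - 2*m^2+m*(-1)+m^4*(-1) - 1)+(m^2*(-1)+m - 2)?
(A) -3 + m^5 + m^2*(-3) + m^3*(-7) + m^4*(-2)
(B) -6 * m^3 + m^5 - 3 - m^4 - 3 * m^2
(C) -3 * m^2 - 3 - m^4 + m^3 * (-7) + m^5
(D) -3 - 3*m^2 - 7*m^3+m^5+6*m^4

Adding the polynomials and combining like terms:
(-7*m^3 + m^5 - 2*m^2 + m*(-1) + m^4*(-1) - 1) + (m^2*(-1) + m - 2)
= -3 * m^2 - 3 - m^4 + m^3 * (-7) + m^5
C) -3 * m^2 - 3 - m^4 + m^3 * (-7) + m^5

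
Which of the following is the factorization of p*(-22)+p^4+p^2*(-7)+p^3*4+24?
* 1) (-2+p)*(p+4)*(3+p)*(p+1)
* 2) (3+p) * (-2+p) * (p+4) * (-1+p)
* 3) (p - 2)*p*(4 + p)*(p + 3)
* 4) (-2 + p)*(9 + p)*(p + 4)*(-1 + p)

We need to factor p*(-22)+p^4+p^2*(-7)+p^3*4+24.
The factored form is (3+p) * (-2+p) * (p+4) * (-1+p).
2) (3+p) * (-2+p) * (p+4) * (-1+p)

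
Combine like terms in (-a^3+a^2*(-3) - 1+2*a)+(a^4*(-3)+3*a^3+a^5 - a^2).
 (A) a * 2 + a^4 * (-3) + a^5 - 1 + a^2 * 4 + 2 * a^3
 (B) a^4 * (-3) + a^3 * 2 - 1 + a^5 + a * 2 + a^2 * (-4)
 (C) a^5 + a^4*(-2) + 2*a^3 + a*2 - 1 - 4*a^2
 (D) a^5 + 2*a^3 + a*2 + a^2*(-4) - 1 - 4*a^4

Adding the polynomials and combining like terms:
(-a^3 + a^2*(-3) - 1 + 2*a) + (a^4*(-3) + 3*a^3 + a^5 - a^2)
= a^4 * (-3) + a^3 * 2 - 1 + a^5 + a * 2 + a^2 * (-4)
B) a^4 * (-3) + a^3 * 2 - 1 + a^5 + a * 2 + a^2 * (-4)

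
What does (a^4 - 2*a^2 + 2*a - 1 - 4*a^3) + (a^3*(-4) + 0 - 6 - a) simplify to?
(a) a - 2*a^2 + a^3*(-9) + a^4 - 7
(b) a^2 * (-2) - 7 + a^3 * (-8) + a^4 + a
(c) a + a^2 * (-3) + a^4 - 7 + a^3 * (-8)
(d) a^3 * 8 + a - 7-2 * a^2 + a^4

Adding the polynomials and combining like terms:
(a^4 - 2*a^2 + 2*a - 1 - 4*a^3) + (a^3*(-4) + 0 - 6 - a)
= a^2 * (-2) - 7 + a^3 * (-8) + a^4 + a
b) a^2 * (-2) - 7 + a^3 * (-8) + a^4 + a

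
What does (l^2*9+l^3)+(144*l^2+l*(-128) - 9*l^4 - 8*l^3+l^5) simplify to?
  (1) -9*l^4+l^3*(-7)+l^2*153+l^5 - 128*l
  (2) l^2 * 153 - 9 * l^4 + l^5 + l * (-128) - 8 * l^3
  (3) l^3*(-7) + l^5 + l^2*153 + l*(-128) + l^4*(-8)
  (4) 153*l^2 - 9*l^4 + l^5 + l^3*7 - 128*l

Adding the polynomials and combining like terms:
(l^2*9 + l^3) + (144*l^2 + l*(-128) - 9*l^4 - 8*l^3 + l^5)
= -9*l^4+l^3*(-7)+l^2*153+l^5 - 128*l
1) -9*l^4+l^3*(-7)+l^2*153+l^5 - 128*l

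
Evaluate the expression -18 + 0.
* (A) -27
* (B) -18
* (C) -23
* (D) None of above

-18 + 0 = -18
B) -18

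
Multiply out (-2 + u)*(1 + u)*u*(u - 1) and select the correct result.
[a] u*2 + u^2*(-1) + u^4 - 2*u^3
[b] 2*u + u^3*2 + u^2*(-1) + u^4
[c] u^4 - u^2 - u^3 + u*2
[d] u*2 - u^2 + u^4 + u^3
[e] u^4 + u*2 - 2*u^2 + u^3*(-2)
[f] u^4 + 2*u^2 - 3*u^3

Expanding (-2 + u)*(1 + u)*u*(u - 1):
= u*2 + u^2*(-1) + u^4 - 2*u^3
a) u*2 + u^2*(-1) + u^4 - 2*u^3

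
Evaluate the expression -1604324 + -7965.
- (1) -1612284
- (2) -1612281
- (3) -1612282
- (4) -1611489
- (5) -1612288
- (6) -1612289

-1604324 + -7965 = -1612289
6) -1612289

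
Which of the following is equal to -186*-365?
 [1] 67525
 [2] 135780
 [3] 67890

-186 * -365 = 67890
3) 67890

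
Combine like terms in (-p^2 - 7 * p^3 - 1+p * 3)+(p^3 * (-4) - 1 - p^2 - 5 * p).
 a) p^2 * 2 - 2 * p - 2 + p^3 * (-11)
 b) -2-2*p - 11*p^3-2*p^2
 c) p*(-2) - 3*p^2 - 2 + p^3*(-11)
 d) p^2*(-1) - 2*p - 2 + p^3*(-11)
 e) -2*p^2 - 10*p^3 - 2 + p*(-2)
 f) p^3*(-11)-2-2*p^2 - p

Adding the polynomials and combining like terms:
(-p^2 - 7*p^3 - 1 + p*3) + (p^3*(-4) - 1 - p^2 - 5*p)
= -2-2*p - 11*p^3-2*p^2
b) -2-2*p - 11*p^3-2*p^2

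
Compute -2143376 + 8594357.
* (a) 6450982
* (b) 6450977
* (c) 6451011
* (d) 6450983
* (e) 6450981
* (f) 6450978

-2143376 + 8594357 = 6450981
e) 6450981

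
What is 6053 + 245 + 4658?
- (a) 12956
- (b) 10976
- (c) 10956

First: 6053 + 245 = 6298
Then: 6298 + 4658 = 10956
c) 10956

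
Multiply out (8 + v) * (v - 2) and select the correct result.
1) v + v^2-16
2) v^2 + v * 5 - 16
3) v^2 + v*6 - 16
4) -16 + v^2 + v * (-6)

Expanding (8 + v) * (v - 2):
= v^2 + v*6 - 16
3) v^2 + v*6 - 16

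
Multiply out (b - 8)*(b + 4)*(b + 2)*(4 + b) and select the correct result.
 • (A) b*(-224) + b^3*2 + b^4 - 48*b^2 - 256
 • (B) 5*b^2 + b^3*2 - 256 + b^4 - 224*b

Expanding (b - 8)*(b + 4)*(b + 2)*(4 + b):
= b*(-224) + b^3*2 + b^4 - 48*b^2 - 256
A) b*(-224) + b^3*2 + b^4 - 48*b^2 - 256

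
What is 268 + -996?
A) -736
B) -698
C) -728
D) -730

268 + -996 = -728
C) -728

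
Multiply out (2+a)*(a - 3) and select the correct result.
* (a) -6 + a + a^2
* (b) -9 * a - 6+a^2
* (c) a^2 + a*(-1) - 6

Expanding (2+a)*(a - 3):
= a^2 + a*(-1) - 6
c) a^2 + a*(-1) - 6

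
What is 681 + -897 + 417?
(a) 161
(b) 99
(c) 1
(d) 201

First: 681 + -897 = -216
Then: -216 + 417 = 201
d) 201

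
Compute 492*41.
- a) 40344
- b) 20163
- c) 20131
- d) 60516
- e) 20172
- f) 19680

492 * 41 = 20172
e) 20172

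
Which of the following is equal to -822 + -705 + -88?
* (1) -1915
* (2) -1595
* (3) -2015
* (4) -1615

First: -822 + -705 = -1527
Then: -1527 + -88 = -1615
4) -1615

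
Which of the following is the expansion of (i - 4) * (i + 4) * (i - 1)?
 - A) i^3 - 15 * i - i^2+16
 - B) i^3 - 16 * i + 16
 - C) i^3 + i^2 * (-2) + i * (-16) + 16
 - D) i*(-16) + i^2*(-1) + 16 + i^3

Expanding (i - 4) * (i + 4) * (i - 1):
= i*(-16) + i^2*(-1) + 16 + i^3
D) i*(-16) + i^2*(-1) + 16 + i^3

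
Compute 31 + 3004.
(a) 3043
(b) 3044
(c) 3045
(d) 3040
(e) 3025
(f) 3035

31 + 3004 = 3035
f) 3035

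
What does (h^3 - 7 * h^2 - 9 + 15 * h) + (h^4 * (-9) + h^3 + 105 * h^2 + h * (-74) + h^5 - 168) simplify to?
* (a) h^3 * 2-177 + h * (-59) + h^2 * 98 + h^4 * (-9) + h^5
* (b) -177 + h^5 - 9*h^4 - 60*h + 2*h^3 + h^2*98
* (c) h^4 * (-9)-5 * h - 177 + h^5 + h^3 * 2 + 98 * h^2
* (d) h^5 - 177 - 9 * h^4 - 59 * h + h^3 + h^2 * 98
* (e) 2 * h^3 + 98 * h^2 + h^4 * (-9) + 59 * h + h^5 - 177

Adding the polynomials and combining like terms:
(h^3 - 7*h^2 - 9 + 15*h) + (h^4*(-9) + h^3 + 105*h^2 + h*(-74) + h^5 - 168)
= h^3 * 2-177 + h * (-59) + h^2 * 98 + h^4 * (-9) + h^5
a) h^3 * 2-177 + h * (-59) + h^2 * 98 + h^4 * (-9) + h^5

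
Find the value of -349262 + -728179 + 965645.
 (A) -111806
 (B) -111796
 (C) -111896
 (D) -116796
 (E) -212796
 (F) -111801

First: -349262 + -728179 = -1077441
Then: -1077441 + 965645 = -111796
B) -111796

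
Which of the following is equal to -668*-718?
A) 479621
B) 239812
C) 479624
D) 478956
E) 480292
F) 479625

-668 * -718 = 479624
C) 479624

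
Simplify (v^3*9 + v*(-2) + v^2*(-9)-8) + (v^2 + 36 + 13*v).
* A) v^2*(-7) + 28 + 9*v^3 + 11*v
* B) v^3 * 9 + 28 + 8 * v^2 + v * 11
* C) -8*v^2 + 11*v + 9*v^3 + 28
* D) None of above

Adding the polynomials and combining like terms:
(v^3*9 + v*(-2) + v^2*(-9) - 8) + (v^2 + 36 + 13*v)
= -8*v^2 + 11*v + 9*v^3 + 28
C) -8*v^2 + 11*v + 9*v^3 + 28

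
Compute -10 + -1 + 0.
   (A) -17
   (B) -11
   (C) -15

First: -10 + -1 = -11
Then: -11 + 0 = -11
B) -11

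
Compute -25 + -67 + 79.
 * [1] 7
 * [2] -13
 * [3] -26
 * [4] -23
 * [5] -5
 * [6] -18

First: -25 + -67 = -92
Then: -92 + 79 = -13
2) -13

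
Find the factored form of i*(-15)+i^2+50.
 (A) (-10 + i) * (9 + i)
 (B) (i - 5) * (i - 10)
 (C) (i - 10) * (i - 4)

We need to factor i*(-15)+i^2+50.
The factored form is (i - 5) * (i - 10).
B) (i - 5) * (i - 10)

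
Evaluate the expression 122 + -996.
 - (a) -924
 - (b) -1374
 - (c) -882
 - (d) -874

122 + -996 = -874
d) -874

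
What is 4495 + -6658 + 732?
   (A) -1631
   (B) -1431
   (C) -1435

First: 4495 + -6658 = -2163
Then: -2163 + 732 = -1431
B) -1431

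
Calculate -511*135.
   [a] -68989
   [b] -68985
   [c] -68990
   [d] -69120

-511 * 135 = -68985
b) -68985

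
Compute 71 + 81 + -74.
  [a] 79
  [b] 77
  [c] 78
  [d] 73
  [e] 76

First: 71 + 81 = 152
Then: 152 + -74 = 78
c) 78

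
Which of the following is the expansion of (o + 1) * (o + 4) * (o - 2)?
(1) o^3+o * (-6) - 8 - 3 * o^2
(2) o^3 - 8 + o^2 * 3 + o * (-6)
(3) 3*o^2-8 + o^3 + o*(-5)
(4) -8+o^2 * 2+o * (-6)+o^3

Expanding (o + 1) * (o + 4) * (o - 2):
= o^3 - 8 + o^2 * 3 + o * (-6)
2) o^3 - 8 + o^2 * 3 + o * (-6)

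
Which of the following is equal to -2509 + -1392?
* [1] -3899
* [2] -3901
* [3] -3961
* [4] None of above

-2509 + -1392 = -3901
2) -3901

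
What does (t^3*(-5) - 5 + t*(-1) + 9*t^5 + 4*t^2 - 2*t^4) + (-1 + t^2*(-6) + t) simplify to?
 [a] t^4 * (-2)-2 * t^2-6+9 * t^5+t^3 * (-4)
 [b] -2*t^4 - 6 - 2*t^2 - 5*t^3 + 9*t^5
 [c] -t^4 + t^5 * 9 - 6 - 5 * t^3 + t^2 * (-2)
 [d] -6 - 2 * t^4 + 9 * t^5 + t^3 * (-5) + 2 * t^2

Adding the polynomials and combining like terms:
(t^3*(-5) - 5 + t*(-1) + 9*t^5 + 4*t^2 - 2*t^4) + (-1 + t^2*(-6) + t)
= -2*t^4 - 6 - 2*t^2 - 5*t^3 + 9*t^5
b) -2*t^4 - 6 - 2*t^2 - 5*t^3 + 9*t^5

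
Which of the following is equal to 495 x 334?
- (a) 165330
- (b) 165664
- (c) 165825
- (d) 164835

495 * 334 = 165330
a) 165330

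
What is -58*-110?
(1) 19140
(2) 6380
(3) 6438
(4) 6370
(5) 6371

-58 * -110 = 6380
2) 6380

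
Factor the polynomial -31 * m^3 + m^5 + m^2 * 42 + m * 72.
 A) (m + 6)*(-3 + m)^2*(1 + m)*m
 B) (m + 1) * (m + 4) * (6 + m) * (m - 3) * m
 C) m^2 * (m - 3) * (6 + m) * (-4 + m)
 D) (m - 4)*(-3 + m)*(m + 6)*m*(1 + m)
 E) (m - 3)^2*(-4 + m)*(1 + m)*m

We need to factor -31 * m^3 + m^5 + m^2 * 42 + m * 72.
The factored form is (m - 4)*(-3 + m)*(m + 6)*m*(1 + m).
D) (m - 4)*(-3 + m)*(m + 6)*m*(1 + m)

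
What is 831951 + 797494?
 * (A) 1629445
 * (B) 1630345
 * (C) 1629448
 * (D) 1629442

831951 + 797494 = 1629445
A) 1629445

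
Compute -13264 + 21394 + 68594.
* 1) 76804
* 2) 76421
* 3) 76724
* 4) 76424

First: -13264 + 21394 = 8130
Then: 8130 + 68594 = 76724
3) 76724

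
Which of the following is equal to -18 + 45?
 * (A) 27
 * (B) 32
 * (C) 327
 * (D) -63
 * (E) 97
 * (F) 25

-18 + 45 = 27
A) 27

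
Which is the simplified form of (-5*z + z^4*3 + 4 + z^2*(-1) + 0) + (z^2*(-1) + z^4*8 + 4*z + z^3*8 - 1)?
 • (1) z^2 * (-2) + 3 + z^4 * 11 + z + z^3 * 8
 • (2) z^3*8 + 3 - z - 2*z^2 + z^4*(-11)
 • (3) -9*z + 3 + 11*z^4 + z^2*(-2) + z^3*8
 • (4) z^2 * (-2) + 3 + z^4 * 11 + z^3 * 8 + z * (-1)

Adding the polynomials and combining like terms:
(-5*z + z^4*3 + 4 + z^2*(-1) + 0) + (z^2*(-1) + z^4*8 + 4*z + z^3*8 - 1)
= z^2 * (-2) + 3 + z^4 * 11 + z^3 * 8 + z * (-1)
4) z^2 * (-2) + 3 + z^4 * 11 + z^3 * 8 + z * (-1)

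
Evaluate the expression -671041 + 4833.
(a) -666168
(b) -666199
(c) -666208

-671041 + 4833 = -666208
c) -666208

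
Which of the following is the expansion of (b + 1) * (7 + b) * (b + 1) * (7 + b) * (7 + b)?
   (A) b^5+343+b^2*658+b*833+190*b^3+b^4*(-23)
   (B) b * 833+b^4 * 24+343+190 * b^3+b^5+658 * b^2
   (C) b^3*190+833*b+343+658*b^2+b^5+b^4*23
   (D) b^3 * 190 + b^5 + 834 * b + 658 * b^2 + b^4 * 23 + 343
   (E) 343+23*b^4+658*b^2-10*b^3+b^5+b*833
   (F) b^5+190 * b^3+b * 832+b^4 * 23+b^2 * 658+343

Expanding (b + 1) * (7 + b) * (b + 1) * (7 + b) * (7 + b):
= b^3*190+833*b+343+658*b^2+b^5+b^4*23
C) b^3*190+833*b+343+658*b^2+b^5+b^4*23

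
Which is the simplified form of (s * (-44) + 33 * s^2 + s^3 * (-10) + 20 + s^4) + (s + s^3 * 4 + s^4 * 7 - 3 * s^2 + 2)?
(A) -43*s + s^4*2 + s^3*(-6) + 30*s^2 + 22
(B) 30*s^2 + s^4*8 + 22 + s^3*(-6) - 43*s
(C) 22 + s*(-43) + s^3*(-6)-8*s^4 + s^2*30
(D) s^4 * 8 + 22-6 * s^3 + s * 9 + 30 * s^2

Adding the polynomials and combining like terms:
(s*(-44) + 33*s^2 + s^3*(-10) + 20 + s^4) + (s + s^3*4 + s^4*7 - 3*s^2 + 2)
= 30*s^2 + s^4*8 + 22 + s^3*(-6) - 43*s
B) 30*s^2 + s^4*8 + 22 + s^3*(-6) - 43*s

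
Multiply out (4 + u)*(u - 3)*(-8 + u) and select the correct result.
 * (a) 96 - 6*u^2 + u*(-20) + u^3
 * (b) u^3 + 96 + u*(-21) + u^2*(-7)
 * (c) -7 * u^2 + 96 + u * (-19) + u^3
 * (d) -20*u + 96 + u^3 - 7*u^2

Expanding (4 + u)*(u - 3)*(-8 + u):
= -20*u + 96 + u^3 - 7*u^2
d) -20*u + 96 + u^3 - 7*u^2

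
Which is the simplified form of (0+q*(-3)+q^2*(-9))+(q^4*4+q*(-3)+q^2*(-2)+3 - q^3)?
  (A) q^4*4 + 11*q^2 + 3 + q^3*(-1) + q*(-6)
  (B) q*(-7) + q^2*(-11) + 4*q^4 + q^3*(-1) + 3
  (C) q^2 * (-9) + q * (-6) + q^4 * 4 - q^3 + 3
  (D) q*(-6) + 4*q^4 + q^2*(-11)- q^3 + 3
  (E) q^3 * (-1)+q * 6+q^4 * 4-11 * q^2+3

Adding the polynomials and combining like terms:
(0 + q*(-3) + q^2*(-9)) + (q^4*4 + q*(-3) + q^2*(-2) + 3 - q^3)
= q*(-6) + 4*q^4 + q^2*(-11)- q^3 + 3
D) q*(-6) + 4*q^4 + q^2*(-11)- q^3 + 3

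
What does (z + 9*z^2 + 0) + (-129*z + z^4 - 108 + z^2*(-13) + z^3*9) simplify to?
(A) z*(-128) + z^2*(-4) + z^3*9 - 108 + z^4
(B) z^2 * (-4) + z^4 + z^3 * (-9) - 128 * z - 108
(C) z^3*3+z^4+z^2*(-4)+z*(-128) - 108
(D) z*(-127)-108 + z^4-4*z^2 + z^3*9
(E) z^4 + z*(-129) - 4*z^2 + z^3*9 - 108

Adding the polynomials and combining like terms:
(z + 9*z^2 + 0) + (-129*z + z^4 - 108 + z^2*(-13) + z^3*9)
= z*(-128) + z^2*(-4) + z^3*9 - 108 + z^4
A) z*(-128) + z^2*(-4) + z^3*9 - 108 + z^4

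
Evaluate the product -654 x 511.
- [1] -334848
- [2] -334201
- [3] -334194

-654 * 511 = -334194
3) -334194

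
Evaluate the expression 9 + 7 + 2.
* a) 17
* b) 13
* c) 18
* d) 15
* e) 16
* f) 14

First: 9 + 7 = 16
Then: 16 + 2 = 18
c) 18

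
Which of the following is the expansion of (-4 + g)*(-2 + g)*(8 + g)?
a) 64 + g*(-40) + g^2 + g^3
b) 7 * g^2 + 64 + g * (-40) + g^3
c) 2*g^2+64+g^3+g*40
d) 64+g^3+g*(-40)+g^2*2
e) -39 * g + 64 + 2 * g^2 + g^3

Expanding (-4 + g)*(-2 + g)*(8 + g):
= 64+g^3+g*(-40)+g^2*2
d) 64+g^3+g*(-40)+g^2*2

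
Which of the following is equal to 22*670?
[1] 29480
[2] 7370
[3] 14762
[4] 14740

22 * 670 = 14740
4) 14740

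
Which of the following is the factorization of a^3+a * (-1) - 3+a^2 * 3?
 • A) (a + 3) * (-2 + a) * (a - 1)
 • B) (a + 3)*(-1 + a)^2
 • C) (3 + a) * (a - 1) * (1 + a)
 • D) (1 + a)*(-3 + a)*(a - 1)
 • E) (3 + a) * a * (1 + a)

We need to factor a^3+a * (-1) - 3+a^2 * 3.
The factored form is (3 + a) * (a - 1) * (1 + a).
C) (3 + a) * (a - 1) * (1 + a)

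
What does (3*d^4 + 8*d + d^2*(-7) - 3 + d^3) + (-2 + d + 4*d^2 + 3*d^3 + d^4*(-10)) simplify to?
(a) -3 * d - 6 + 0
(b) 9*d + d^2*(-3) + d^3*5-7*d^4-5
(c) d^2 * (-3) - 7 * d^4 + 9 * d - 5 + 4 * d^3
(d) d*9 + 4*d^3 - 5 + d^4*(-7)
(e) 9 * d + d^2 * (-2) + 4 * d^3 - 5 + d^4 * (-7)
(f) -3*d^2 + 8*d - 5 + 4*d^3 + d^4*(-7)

Adding the polynomials and combining like terms:
(3*d^4 + 8*d + d^2*(-7) - 3 + d^3) + (-2 + d + 4*d^2 + 3*d^3 + d^4*(-10))
= d^2 * (-3) - 7 * d^4 + 9 * d - 5 + 4 * d^3
c) d^2 * (-3) - 7 * d^4 + 9 * d - 5 + 4 * d^3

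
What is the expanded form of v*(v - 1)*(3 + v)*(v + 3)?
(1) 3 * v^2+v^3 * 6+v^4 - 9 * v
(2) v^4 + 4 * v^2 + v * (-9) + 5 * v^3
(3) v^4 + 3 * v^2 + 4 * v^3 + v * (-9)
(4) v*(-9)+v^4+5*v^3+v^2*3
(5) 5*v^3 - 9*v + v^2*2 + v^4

Expanding v*(v - 1)*(3 + v)*(v + 3):
= v*(-9)+v^4+5*v^3+v^2*3
4) v*(-9)+v^4+5*v^3+v^2*3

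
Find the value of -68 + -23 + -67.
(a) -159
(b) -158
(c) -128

First: -68 + -23 = -91
Then: -91 + -67 = -158
b) -158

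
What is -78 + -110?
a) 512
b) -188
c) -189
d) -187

-78 + -110 = -188
b) -188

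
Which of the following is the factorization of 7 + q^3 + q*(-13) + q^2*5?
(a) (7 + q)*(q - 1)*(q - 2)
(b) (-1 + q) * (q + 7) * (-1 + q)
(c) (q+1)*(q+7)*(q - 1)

We need to factor 7 + q^3 + q*(-13) + q^2*5.
The factored form is (-1 + q) * (q + 7) * (-1 + q).
b) (-1 + q) * (q + 7) * (-1 + q)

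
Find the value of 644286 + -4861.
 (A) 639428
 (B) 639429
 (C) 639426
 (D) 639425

644286 + -4861 = 639425
D) 639425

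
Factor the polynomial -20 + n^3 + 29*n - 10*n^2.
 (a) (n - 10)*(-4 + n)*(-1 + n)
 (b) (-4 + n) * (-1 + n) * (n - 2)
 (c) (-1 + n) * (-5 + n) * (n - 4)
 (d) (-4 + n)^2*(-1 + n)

We need to factor -20 + n^3 + 29*n - 10*n^2.
The factored form is (-1 + n) * (-5 + n) * (n - 4).
c) (-1 + n) * (-5 + n) * (n - 4)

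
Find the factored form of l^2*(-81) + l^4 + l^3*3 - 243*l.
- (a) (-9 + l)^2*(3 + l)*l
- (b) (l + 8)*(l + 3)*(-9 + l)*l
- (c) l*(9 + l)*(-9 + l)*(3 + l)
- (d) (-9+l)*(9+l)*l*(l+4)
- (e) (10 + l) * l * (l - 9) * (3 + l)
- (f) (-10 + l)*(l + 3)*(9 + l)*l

We need to factor l^2*(-81) + l^4 + l^3*3 - 243*l.
The factored form is l*(9 + l)*(-9 + l)*(3 + l).
c) l*(9 + l)*(-9 + l)*(3 + l)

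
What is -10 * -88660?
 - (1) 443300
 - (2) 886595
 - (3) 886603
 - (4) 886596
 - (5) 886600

-10 * -88660 = 886600
5) 886600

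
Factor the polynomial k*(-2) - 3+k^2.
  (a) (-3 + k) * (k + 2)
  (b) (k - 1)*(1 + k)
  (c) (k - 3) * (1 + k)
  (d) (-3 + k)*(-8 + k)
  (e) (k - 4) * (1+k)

We need to factor k*(-2) - 3+k^2.
The factored form is (k - 3) * (1 + k).
c) (k - 3) * (1 + k)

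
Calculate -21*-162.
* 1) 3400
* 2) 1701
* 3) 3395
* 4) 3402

-21 * -162 = 3402
4) 3402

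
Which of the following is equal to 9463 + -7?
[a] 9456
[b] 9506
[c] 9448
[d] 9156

9463 + -7 = 9456
a) 9456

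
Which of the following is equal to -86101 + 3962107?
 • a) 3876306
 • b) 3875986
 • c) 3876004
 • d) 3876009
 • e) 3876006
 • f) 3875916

-86101 + 3962107 = 3876006
e) 3876006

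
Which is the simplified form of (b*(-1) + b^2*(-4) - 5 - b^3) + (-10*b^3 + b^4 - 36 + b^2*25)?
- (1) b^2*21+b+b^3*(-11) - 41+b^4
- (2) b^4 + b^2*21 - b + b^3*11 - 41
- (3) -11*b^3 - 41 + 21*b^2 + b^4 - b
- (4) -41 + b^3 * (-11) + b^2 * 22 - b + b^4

Adding the polynomials and combining like terms:
(b*(-1) + b^2*(-4) - 5 - b^3) + (-10*b^3 + b^4 - 36 + b^2*25)
= -11*b^3 - 41 + 21*b^2 + b^4 - b
3) -11*b^3 - 41 + 21*b^2 + b^4 - b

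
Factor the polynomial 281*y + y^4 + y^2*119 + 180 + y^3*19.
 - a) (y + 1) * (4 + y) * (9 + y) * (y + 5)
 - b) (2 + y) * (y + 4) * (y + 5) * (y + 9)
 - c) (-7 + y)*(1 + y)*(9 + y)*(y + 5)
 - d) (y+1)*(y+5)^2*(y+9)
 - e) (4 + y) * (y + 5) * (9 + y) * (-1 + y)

We need to factor 281*y + y^4 + y^2*119 + 180 + y^3*19.
The factored form is (y + 1) * (4 + y) * (9 + y) * (y + 5).
a) (y + 1) * (4 + y) * (9 + y) * (y + 5)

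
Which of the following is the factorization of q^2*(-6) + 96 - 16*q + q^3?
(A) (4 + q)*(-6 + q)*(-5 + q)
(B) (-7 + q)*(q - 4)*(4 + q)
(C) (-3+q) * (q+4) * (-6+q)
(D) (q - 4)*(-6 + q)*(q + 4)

We need to factor q^2*(-6) + 96 - 16*q + q^3.
The factored form is (q - 4)*(-6 + q)*(q + 4).
D) (q - 4)*(-6 + q)*(q + 4)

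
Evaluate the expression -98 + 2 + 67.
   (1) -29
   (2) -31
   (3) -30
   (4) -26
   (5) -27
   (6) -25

First: -98 + 2 = -96
Then: -96 + 67 = -29
1) -29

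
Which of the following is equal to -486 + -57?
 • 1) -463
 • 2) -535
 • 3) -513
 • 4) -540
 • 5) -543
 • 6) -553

-486 + -57 = -543
5) -543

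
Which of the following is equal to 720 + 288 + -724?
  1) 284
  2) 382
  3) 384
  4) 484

First: 720 + 288 = 1008
Then: 1008 + -724 = 284
1) 284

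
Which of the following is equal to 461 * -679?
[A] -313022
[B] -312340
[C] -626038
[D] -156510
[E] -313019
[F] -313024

461 * -679 = -313019
E) -313019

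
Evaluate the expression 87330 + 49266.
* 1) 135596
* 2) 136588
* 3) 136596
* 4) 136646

87330 + 49266 = 136596
3) 136596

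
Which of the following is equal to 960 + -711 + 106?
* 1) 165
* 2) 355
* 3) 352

First: 960 + -711 = 249
Then: 249 + 106 = 355
2) 355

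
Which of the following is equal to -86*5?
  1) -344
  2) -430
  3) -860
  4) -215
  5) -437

-86 * 5 = -430
2) -430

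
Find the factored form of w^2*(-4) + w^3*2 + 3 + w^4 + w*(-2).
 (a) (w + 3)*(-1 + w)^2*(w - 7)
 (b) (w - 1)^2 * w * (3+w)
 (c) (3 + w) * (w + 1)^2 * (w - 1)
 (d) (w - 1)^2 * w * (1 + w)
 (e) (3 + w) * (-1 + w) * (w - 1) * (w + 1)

We need to factor w^2*(-4) + w^3*2 + 3 + w^4 + w*(-2).
The factored form is (3 + w) * (-1 + w) * (w - 1) * (w + 1).
e) (3 + w) * (-1 + w) * (w - 1) * (w + 1)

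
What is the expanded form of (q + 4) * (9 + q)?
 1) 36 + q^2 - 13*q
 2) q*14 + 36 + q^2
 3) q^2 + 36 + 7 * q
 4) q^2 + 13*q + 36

Expanding (q + 4) * (9 + q):
= q^2 + 13*q + 36
4) q^2 + 13*q + 36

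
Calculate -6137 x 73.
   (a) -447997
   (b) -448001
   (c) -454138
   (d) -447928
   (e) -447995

-6137 * 73 = -448001
b) -448001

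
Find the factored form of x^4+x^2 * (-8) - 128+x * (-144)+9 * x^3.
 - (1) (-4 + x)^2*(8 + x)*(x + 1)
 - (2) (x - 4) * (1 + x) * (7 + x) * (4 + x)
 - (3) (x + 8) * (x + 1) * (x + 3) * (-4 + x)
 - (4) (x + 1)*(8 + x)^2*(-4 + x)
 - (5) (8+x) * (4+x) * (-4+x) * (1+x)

We need to factor x^4+x^2 * (-8) - 128+x * (-144)+9 * x^3.
The factored form is (8+x) * (4+x) * (-4+x) * (1+x).
5) (8+x) * (4+x) * (-4+x) * (1+x)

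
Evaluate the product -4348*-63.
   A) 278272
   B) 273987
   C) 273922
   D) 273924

-4348 * -63 = 273924
D) 273924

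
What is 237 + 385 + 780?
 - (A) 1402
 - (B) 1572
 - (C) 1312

First: 237 + 385 = 622
Then: 622 + 780 = 1402
A) 1402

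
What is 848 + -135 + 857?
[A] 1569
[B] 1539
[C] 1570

First: 848 + -135 = 713
Then: 713 + 857 = 1570
C) 1570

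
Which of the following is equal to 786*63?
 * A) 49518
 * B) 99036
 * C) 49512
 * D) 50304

786 * 63 = 49518
A) 49518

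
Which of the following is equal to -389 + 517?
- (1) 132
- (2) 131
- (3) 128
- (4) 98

-389 + 517 = 128
3) 128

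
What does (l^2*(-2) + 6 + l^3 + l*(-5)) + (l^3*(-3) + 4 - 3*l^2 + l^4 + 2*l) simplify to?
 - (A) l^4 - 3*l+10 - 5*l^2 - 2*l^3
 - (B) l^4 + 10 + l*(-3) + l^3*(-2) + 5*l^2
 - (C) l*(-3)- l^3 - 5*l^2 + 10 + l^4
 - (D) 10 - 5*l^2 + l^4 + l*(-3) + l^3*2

Adding the polynomials and combining like terms:
(l^2*(-2) + 6 + l^3 + l*(-5)) + (l^3*(-3) + 4 - 3*l^2 + l^4 + 2*l)
= l^4 - 3*l+10 - 5*l^2 - 2*l^3
A) l^4 - 3*l+10 - 5*l^2 - 2*l^3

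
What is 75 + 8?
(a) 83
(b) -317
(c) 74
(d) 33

75 + 8 = 83
a) 83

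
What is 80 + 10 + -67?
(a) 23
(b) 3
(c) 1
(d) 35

First: 80 + 10 = 90
Then: 90 + -67 = 23
a) 23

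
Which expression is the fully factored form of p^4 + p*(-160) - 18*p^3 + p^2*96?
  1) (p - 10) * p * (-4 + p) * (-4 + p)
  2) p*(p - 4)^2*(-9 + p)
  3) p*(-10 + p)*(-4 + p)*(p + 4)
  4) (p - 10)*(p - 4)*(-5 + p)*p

We need to factor p^4 + p*(-160) - 18*p^3 + p^2*96.
The factored form is (p - 10) * p * (-4 + p) * (-4 + p).
1) (p - 10) * p * (-4 + p) * (-4 + p)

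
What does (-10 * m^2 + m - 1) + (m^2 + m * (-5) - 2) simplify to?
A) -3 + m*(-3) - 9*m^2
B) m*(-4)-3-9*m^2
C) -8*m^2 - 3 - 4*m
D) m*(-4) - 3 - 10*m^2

Adding the polynomials and combining like terms:
(-10*m^2 + m - 1) + (m^2 + m*(-5) - 2)
= m*(-4)-3-9*m^2
B) m*(-4)-3-9*m^2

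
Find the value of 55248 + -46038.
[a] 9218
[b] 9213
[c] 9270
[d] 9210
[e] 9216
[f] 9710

55248 + -46038 = 9210
d) 9210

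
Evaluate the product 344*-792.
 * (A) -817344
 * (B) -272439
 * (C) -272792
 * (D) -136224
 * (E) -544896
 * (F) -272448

344 * -792 = -272448
F) -272448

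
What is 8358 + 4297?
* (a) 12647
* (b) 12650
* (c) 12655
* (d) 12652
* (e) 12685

8358 + 4297 = 12655
c) 12655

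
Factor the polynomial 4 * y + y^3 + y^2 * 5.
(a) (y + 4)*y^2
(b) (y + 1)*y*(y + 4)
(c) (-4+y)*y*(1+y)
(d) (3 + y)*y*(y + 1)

We need to factor 4 * y + y^3 + y^2 * 5.
The factored form is (y + 1)*y*(y + 4).
b) (y + 1)*y*(y + 4)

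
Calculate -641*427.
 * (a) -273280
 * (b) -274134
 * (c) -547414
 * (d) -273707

-641 * 427 = -273707
d) -273707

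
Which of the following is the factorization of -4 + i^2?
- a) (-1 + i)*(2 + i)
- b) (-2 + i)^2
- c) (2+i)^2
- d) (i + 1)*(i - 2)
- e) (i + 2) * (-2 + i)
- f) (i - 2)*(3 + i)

We need to factor -4 + i^2.
The factored form is (i + 2) * (-2 + i).
e) (i + 2) * (-2 + i)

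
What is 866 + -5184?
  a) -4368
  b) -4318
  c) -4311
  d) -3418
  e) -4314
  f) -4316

866 + -5184 = -4318
b) -4318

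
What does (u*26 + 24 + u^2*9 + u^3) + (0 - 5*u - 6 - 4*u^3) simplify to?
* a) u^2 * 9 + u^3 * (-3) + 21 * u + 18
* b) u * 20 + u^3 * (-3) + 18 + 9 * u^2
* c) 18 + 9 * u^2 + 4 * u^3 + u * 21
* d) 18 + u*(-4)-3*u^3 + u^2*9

Adding the polynomials and combining like terms:
(u*26 + 24 + u^2*9 + u^3) + (0 - 5*u - 6 - 4*u^3)
= u^2 * 9 + u^3 * (-3) + 21 * u + 18
a) u^2 * 9 + u^3 * (-3) + 21 * u + 18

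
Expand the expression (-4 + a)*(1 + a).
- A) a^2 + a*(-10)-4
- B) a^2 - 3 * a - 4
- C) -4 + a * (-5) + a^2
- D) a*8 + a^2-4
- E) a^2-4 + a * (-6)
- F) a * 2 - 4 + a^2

Expanding (-4 + a)*(1 + a):
= a^2 - 3 * a - 4
B) a^2 - 3 * a - 4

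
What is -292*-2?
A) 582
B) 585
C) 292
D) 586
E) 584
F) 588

-292 * -2 = 584
E) 584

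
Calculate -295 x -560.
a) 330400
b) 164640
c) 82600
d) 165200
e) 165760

-295 * -560 = 165200
d) 165200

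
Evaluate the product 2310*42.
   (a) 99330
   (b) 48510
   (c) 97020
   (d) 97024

2310 * 42 = 97020
c) 97020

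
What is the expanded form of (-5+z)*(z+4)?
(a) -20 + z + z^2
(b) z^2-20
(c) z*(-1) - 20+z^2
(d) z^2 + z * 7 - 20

Expanding (-5+z)*(z+4):
= z*(-1) - 20+z^2
c) z*(-1) - 20+z^2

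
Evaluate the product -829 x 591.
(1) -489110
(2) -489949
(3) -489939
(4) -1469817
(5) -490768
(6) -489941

-829 * 591 = -489939
3) -489939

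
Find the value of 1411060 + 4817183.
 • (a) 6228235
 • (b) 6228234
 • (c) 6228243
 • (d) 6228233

1411060 + 4817183 = 6228243
c) 6228243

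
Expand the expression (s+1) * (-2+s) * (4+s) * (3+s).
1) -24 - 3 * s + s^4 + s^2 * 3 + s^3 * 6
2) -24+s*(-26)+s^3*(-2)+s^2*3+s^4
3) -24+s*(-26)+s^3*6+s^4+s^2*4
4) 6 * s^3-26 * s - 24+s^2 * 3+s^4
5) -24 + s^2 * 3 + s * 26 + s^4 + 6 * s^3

Expanding (s+1) * (-2+s) * (4+s) * (3+s):
= 6 * s^3-26 * s - 24+s^2 * 3+s^4
4) 6 * s^3-26 * s - 24+s^2 * 3+s^4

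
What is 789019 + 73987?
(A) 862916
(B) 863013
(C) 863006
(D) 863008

789019 + 73987 = 863006
C) 863006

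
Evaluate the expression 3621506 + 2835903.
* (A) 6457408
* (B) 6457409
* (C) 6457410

3621506 + 2835903 = 6457409
B) 6457409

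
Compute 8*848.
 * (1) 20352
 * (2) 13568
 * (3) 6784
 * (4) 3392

8 * 848 = 6784
3) 6784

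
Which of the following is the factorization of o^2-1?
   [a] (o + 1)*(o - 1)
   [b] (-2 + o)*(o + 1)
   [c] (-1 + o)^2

We need to factor o^2-1.
The factored form is (o + 1)*(o - 1).
a) (o + 1)*(o - 1)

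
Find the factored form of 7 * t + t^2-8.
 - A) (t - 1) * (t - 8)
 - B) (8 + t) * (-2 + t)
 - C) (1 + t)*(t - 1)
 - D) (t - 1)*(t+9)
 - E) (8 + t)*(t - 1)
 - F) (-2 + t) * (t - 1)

We need to factor 7 * t + t^2-8.
The factored form is (8 + t)*(t - 1).
E) (8 + t)*(t - 1)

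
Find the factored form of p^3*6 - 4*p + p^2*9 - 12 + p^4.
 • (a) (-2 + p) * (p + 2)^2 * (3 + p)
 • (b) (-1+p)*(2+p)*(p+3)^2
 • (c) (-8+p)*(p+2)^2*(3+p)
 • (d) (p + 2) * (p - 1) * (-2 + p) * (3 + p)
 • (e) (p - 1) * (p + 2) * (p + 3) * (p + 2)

We need to factor p^3*6 - 4*p + p^2*9 - 12 + p^4.
The factored form is (p - 1) * (p + 2) * (p + 3) * (p + 2).
e) (p - 1) * (p + 2) * (p + 3) * (p + 2)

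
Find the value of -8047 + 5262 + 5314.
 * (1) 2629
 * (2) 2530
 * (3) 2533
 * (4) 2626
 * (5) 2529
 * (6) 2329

First: -8047 + 5262 = -2785
Then: -2785 + 5314 = 2529
5) 2529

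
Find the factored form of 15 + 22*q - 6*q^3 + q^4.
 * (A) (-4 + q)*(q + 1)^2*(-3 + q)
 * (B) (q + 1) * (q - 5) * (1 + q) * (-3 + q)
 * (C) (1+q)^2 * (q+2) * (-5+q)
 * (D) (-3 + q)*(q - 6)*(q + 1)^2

We need to factor 15 + 22*q - 6*q^3 + q^4.
The factored form is (q + 1) * (q - 5) * (1 + q) * (-3 + q).
B) (q + 1) * (q - 5) * (1 + q) * (-3 + q)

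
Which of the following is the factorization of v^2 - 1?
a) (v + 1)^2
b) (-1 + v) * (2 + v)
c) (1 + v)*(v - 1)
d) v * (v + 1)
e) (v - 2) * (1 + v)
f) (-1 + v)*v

We need to factor v^2 - 1.
The factored form is (1 + v)*(v - 1).
c) (1 + v)*(v - 1)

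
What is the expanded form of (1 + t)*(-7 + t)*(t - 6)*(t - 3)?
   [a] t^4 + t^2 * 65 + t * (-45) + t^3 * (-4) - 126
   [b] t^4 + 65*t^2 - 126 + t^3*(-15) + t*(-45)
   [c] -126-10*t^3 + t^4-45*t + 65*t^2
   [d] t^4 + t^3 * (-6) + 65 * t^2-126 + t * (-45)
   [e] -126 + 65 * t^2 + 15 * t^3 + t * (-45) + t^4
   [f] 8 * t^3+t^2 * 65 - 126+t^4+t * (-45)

Expanding (1 + t)*(-7 + t)*(t - 6)*(t - 3):
= t^4 + 65*t^2 - 126 + t^3*(-15) + t*(-45)
b) t^4 + 65*t^2 - 126 + t^3*(-15) + t*(-45)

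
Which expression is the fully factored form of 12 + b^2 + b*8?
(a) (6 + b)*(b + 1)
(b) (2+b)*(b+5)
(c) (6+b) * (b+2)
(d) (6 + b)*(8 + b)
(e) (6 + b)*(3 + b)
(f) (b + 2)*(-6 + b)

We need to factor 12 + b^2 + b*8.
The factored form is (6+b) * (b+2).
c) (6+b) * (b+2)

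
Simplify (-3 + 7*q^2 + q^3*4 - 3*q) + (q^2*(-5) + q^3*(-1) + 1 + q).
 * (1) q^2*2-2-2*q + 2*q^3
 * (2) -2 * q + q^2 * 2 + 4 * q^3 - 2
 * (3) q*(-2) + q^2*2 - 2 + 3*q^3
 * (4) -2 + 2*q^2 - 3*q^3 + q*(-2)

Adding the polynomials and combining like terms:
(-3 + 7*q^2 + q^3*4 - 3*q) + (q^2*(-5) + q^3*(-1) + 1 + q)
= q*(-2) + q^2*2 - 2 + 3*q^3
3) q*(-2) + q^2*2 - 2 + 3*q^3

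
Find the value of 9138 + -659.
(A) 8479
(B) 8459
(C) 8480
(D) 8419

9138 + -659 = 8479
A) 8479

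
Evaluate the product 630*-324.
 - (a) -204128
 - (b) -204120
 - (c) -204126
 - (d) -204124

630 * -324 = -204120
b) -204120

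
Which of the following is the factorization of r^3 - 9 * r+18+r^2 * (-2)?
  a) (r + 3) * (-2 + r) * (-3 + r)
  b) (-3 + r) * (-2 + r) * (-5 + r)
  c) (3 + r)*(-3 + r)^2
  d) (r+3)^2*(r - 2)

We need to factor r^3 - 9 * r+18+r^2 * (-2).
The factored form is (r + 3) * (-2 + r) * (-3 + r).
a) (r + 3) * (-2 + r) * (-3 + r)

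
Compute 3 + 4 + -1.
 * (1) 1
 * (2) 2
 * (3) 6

First: 3 + 4 = 7
Then: 7 + -1 = 6
3) 6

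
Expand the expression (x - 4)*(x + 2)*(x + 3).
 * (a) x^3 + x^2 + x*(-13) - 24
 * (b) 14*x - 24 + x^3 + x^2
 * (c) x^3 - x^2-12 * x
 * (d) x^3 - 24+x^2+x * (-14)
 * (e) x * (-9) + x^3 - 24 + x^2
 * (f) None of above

Expanding (x - 4)*(x + 2)*(x + 3):
= x^3 - 24+x^2+x * (-14)
d) x^3 - 24+x^2+x * (-14)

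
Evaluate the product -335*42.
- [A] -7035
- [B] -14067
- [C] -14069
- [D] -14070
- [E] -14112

-335 * 42 = -14070
D) -14070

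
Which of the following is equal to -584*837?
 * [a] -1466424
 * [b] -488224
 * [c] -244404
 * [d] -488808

-584 * 837 = -488808
d) -488808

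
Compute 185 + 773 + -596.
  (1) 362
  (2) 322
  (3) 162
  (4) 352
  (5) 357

First: 185 + 773 = 958
Then: 958 + -596 = 362
1) 362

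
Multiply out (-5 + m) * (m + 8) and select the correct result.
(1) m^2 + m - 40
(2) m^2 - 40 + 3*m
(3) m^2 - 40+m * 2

Expanding (-5 + m) * (m + 8):
= m^2 - 40 + 3*m
2) m^2 - 40 + 3*m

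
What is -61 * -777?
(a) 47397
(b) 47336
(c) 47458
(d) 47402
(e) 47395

-61 * -777 = 47397
a) 47397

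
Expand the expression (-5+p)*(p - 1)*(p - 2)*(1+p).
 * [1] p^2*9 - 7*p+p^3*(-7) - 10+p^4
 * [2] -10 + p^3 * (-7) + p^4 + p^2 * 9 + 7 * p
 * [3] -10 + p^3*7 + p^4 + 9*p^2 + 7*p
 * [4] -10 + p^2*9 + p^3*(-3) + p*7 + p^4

Expanding (-5+p)*(p - 1)*(p - 2)*(1+p):
= -10 + p^3 * (-7) + p^4 + p^2 * 9 + 7 * p
2) -10 + p^3 * (-7) + p^4 + p^2 * 9 + 7 * p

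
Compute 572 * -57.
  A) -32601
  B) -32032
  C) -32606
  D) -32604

572 * -57 = -32604
D) -32604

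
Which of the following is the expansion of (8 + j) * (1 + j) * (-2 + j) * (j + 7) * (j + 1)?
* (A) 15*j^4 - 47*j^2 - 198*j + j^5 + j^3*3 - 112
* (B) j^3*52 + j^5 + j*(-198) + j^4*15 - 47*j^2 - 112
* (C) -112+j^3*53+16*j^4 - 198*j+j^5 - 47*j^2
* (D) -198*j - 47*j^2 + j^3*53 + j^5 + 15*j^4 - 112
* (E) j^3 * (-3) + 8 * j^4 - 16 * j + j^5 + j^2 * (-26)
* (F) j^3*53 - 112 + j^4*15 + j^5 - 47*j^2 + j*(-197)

Expanding (8 + j) * (1 + j) * (-2 + j) * (j + 7) * (j + 1):
= -198*j - 47*j^2 + j^3*53 + j^5 + 15*j^4 - 112
D) -198*j - 47*j^2 + j^3*53 + j^5 + 15*j^4 - 112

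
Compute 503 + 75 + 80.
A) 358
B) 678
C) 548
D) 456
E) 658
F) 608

First: 503 + 75 = 578
Then: 578 + 80 = 658
E) 658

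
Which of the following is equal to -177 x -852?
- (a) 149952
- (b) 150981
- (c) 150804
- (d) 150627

-177 * -852 = 150804
c) 150804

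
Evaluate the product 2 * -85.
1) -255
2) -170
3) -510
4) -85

2 * -85 = -170
2) -170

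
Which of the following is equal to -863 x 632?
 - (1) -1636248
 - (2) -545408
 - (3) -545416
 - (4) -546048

-863 * 632 = -545416
3) -545416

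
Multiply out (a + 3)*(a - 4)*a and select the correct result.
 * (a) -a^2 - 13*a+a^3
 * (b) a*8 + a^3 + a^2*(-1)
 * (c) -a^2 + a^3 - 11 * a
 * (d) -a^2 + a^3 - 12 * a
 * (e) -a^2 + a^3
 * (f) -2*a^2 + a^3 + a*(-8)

Expanding (a + 3)*(a - 4)*a:
= -a^2 + a^3 - 12 * a
d) -a^2 + a^3 - 12 * a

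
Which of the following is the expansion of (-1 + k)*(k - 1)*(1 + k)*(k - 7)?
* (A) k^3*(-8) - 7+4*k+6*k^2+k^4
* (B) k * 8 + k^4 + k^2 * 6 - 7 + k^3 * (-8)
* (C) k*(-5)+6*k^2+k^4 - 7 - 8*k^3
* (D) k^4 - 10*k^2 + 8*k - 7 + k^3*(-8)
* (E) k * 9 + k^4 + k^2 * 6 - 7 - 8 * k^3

Expanding (-1 + k)*(k - 1)*(1 + k)*(k - 7):
= k * 8 + k^4 + k^2 * 6 - 7 + k^3 * (-8)
B) k * 8 + k^4 + k^2 * 6 - 7 + k^3 * (-8)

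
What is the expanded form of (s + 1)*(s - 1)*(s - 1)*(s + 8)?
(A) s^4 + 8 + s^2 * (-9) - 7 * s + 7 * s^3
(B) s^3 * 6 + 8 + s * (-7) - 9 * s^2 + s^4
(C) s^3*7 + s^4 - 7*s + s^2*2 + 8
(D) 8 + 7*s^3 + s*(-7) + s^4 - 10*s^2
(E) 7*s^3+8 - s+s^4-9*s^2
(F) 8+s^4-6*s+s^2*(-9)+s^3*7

Expanding (s + 1)*(s - 1)*(s - 1)*(s + 8):
= s^4 + 8 + s^2 * (-9) - 7 * s + 7 * s^3
A) s^4 + 8 + s^2 * (-9) - 7 * s + 7 * s^3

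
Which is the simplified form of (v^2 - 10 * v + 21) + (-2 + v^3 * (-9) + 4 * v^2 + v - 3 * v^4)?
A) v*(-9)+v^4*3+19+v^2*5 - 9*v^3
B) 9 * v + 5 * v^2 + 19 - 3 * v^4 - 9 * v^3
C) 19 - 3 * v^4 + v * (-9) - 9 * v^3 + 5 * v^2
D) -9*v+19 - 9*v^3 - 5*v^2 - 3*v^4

Adding the polynomials and combining like terms:
(v^2 - 10*v + 21) + (-2 + v^3*(-9) + 4*v^2 + v - 3*v^4)
= 19 - 3 * v^4 + v * (-9) - 9 * v^3 + 5 * v^2
C) 19 - 3 * v^4 + v * (-9) - 9 * v^3 + 5 * v^2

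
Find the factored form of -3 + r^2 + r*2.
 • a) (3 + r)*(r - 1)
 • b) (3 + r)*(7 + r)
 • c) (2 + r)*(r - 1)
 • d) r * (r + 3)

We need to factor -3 + r^2 + r*2.
The factored form is (3 + r)*(r - 1).
a) (3 + r)*(r - 1)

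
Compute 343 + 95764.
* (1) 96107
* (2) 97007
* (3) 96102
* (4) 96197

343 + 95764 = 96107
1) 96107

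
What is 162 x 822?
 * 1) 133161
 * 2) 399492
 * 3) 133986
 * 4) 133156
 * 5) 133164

162 * 822 = 133164
5) 133164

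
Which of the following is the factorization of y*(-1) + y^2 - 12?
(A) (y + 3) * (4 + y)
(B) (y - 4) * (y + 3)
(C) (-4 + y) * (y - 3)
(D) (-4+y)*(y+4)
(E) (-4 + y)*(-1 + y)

We need to factor y*(-1) + y^2 - 12.
The factored form is (y - 4) * (y + 3).
B) (y - 4) * (y + 3)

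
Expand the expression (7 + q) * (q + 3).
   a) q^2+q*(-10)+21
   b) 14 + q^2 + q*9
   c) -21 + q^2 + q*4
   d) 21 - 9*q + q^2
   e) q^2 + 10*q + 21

Expanding (7 + q) * (q + 3):
= q^2 + 10*q + 21
e) q^2 + 10*q + 21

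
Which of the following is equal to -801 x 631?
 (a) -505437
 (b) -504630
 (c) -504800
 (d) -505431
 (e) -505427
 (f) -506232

-801 * 631 = -505431
d) -505431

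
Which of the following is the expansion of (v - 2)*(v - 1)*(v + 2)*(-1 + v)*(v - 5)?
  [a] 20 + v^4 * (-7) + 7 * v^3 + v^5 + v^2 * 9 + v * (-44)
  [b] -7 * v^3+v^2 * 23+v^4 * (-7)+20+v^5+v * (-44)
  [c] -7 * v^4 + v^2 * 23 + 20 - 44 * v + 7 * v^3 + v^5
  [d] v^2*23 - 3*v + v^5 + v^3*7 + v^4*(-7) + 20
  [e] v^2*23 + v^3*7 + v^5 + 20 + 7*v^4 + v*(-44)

Expanding (v - 2)*(v - 1)*(v + 2)*(-1 + v)*(v - 5):
= -7 * v^4 + v^2 * 23 + 20 - 44 * v + 7 * v^3 + v^5
c) -7 * v^4 + v^2 * 23 + 20 - 44 * v + 7 * v^3 + v^5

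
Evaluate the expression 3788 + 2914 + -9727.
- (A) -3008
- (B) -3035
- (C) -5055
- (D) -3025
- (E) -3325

First: 3788 + 2914 = 6702
Then: 6702 + -9727 = -3025
D) -3025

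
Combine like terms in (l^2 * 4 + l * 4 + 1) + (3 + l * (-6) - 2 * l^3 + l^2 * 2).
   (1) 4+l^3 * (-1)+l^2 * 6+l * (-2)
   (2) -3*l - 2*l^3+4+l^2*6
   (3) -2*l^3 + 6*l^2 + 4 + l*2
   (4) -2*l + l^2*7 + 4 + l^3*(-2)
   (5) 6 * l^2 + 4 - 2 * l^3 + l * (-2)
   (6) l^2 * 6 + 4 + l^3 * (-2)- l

Adding the polynomials and combining like terms:
(l^2*4 + l*4 + 1) + (3 + l*(-6) - 2*l^3 + l^2*2)
= 6 * l^2 + 4 - 2 * l^3 + l * (-2)
5) 6 * l^2 + 4 - 2 * l^3 + l * (-2)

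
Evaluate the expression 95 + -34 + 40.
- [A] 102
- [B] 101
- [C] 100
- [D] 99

First: 95 + -34 = 61
Then: 61 + 40 = 101
B) 101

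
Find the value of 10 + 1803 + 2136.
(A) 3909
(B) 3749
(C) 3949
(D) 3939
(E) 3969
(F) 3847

First: 10 + 1803 = 1813
Then: 1813 + 2136 = 3949
C) 3949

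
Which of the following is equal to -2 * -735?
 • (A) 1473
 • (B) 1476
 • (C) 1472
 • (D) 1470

-2 * -735 = 1470
D) 1470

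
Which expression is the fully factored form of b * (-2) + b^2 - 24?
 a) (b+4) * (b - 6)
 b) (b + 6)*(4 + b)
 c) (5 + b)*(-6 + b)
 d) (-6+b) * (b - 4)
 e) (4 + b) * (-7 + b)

We need to factor b * (-2) + b^2 - 24.
The factored form is (b+4) * (b - 6).
a) (b+4) * (b - 6)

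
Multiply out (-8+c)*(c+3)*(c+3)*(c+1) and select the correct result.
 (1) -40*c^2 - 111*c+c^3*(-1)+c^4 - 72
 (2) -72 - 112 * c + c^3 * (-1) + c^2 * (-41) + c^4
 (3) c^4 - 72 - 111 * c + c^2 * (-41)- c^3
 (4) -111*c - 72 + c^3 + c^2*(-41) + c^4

Expanding (-8+c)*(c+3)*(c+3)*(c+1):
= c^4 - 72 - 111 * c + c^2 * (-41)- c^3
3) c^4 - 72 - 111 * c + c^2 * (-41)- c^3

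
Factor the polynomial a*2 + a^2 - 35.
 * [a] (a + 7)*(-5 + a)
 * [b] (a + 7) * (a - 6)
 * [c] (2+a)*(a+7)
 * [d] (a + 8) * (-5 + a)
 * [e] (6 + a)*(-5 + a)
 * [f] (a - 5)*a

We need to factor a*2 + a^2 - 35.
The factored form is (a + 7)*(-5 + a).
a) (a + 7)*(-5 + a)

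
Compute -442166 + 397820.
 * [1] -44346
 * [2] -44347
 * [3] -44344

-442166 + 397820 = -44346
1) -44346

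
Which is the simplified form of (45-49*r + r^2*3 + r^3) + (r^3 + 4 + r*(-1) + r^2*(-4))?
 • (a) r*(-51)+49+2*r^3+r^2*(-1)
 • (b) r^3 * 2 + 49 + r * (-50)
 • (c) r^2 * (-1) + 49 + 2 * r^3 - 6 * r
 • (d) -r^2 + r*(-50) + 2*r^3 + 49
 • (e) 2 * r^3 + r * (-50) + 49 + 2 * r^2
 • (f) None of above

Adding the polynomials and combining like terms:
(45 - 49*r + r^2*3 + r^3) + (r^3 + 4 + r*(-1) + r^2*(-4))
= -r^2 + r*(-50) + 2*r^3 + 49
d) -r^2 + r*(-50) + 2*r^3 + 49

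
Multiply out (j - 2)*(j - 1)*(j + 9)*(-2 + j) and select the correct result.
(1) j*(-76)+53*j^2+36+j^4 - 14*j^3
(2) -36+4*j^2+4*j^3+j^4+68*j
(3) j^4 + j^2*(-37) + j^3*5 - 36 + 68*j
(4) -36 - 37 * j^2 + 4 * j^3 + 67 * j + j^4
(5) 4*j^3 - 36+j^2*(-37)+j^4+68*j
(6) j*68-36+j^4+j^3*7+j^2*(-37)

Expanding (j - 2)*(j - 1)*(j + 9)*(-2 + j):
= 4*j^3 - 36+j^2*(-37)+j^4+68*j
5) 4*j^3 - 36+j^2*(-37)+j^4+68*j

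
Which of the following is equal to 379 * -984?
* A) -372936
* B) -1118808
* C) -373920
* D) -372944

379 * -984 = -372936
A) -372936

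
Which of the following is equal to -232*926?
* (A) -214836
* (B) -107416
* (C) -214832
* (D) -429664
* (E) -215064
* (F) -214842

-232 * 926 = -214832
C) -214832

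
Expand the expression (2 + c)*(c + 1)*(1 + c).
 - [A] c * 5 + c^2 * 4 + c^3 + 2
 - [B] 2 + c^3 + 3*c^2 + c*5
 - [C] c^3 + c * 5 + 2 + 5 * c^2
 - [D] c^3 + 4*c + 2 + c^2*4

Expanding (2 + c)*(c + 1)*(1 + c):
= c * 5 + c^2 * 4 + c^3 + 2
A) c * 5 + c^2 * 4 + c^3 + 2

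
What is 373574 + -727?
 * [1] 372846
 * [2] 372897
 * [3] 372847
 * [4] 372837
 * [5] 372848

373574 + -727 = 372847
3) 372847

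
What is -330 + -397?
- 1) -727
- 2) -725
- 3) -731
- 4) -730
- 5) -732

-330 + -397 = -727
1) -727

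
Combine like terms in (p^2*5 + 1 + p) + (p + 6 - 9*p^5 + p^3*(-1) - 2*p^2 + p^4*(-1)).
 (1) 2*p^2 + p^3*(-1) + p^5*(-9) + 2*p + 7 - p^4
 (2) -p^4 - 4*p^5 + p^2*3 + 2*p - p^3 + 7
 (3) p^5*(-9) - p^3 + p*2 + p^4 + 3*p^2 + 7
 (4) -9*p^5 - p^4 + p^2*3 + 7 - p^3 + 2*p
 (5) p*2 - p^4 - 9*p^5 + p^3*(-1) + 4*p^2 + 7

Adding the polynomials and combining like terms:
(p^2*5 + 1 + p) + (p + 6 - 9*p^5 + p^3*(-1) - 2*p^2 + p^4*(-1))
= -9*p^5 - p^4 + p^2*3 + 7 - p^3 + 2*p
4) -9*p^5 - p^4 + p^2*3 + 7 - p^3 + 2*p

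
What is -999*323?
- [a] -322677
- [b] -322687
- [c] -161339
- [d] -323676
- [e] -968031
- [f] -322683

-999 * 323 = -322677
a) -322677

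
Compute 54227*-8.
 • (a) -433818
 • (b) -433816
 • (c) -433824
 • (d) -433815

54227 * -8 = -433816
b) -433816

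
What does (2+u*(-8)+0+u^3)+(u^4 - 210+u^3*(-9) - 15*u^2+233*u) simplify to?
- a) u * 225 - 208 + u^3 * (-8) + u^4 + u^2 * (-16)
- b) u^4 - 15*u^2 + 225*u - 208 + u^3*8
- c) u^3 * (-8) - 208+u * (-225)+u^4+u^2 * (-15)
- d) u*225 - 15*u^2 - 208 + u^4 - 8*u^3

Adding the polynomials and combining like terms:
(2 + u*(-8) + 0 + u^3) + (u^4 - 210 + u^3*(-9) - 15*u^2 + 233*u)
= u*225 - 15*u^2 - 208 + u^4 - 8*u^3
d) u*225 - 15*u^2 - 208 + u^4 - 8*u^3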